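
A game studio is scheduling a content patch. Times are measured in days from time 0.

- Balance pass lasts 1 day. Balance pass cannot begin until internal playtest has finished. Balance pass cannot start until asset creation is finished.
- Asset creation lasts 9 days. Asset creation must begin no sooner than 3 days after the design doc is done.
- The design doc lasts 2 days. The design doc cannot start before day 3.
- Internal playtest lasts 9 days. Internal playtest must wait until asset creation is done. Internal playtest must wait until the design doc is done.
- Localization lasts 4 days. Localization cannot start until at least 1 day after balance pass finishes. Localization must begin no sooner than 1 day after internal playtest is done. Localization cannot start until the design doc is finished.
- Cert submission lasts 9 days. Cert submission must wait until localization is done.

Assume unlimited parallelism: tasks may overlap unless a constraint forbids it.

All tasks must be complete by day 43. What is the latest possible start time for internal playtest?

To finish by day 43, cert submission (duration 9) must start no later than day 34.
Localization feeds into cert submission (must start by day 34); so localization must finish by day 34 and therefore start by day 30.
Balance pass must finish before localization (must start by day 30, minus 1-day gap → day 29). With a 1-day duration, balance pass must start by 29 − 1 = day 28.
Internal playtest has several dependents: balance pass (must start by day 28); localization (must start by day 30, minus 1-day gap → day 29). The earliest of those limits is day 28, so internal playtest must start by 28 − 9 = day 19.

19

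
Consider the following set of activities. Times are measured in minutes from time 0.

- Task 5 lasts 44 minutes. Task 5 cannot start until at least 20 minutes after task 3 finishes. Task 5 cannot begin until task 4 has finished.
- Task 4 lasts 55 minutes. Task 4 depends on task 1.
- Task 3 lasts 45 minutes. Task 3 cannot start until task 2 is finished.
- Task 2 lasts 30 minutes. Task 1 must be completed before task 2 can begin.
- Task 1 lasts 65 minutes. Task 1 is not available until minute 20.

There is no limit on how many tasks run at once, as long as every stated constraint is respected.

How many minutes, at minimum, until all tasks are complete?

Task 1 cannot begin until its own release at minute 20. It runs from minute 20 to 20 + 65 = minute 85.
Task 4 waits on task 1 (finishes minute 85), so it starts at minute 85 and finishes at 85 + 55 = minute 140.
After task 1 (finishes minute 85), task 2 can start at minute 85 and finishes at minute 115.
Task 3 waits on task 2 (finishes minute 115), so it starts at minute 115 and finishes at 115 + 45 = minute 160.
Task 5 needs all of task 3 (finishes minute 160, plus 20-minute gap → minute 180); task 4 (finishes minute 140). That puts its earliest start at minute 180; it finishes at 180 + 44 = minute 224.
All tasks are finished once the last one completes. Finish times: Task 1 at 85, Task 2 at 115, Task 3 at 160, Task 4 at 140, Task 5 at 224. The latest is minute 224.

224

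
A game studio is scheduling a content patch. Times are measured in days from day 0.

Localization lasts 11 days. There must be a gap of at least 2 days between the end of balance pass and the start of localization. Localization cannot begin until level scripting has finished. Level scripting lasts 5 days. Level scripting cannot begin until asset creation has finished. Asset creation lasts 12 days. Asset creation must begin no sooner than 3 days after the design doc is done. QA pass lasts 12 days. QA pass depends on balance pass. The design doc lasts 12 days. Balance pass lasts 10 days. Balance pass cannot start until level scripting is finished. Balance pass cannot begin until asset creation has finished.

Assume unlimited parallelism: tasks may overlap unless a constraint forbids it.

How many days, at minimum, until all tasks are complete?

The design doc can start immediately at day 0; it finishes at day 12.
After the design doc (finishes day 12, plus 3-day gap → day 15), asset creation can start at day 15 and finishes at day 27.
Level scripting waits on asset creation (finishes day 27), so it starts at day 27 and finishes at 27 + 5 = day 32.
Balance pass needs all of level scripting (finishes day 32); asset creation (finishes day 27). That puts its earliest start at day 32; it finishes at 32 + 10 = day 42.
After balance pass (finishes day 42), QA pass can start at day 42 and finishes at day 54.
Localization needs all of balance pass (finishes day 42, plus 2-day gap → day 44); level scripting (finishes day 32). That puts its earliest start at day 44; it finishes at 44 + 11 = day 55.
All tasks are finished once the last one completes. Finish times: The design doc at 12, Asset creation at 27, Level scripting at 32, Balance pass at 42, Localization at 55, QA pass at 54. The latest is day 55.

55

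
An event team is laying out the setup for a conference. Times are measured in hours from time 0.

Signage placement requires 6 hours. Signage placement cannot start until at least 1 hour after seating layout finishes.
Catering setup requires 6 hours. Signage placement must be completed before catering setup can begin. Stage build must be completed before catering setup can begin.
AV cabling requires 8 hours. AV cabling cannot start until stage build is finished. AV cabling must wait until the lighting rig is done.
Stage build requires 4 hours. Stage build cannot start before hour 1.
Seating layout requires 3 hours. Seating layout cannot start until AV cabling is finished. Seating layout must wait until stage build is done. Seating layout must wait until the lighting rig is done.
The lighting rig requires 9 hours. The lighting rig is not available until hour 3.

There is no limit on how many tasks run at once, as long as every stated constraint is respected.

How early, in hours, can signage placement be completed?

30

The lighting rig cannot begin until its own release at hour 3. It runs from hour 3 to 3 + 9 = hour 12.
Stage build cannot begin until its own release at hour 1. It runs from hour 1 to 1 + 4 = hour 5.
For AV cabling: stage build (finishes hour 5); the lighting rig (finishes hour 12). Taking the maximum gives a start of hour 12, and it finishes at 12 + 8 = hour 20.
For seating layout: AV cabling (finishes hour 20); stage build (finishes hour 5); the lighting rig (finishes hour 12). Taking the maximum gives a start of hour 20, and it finishes at 20 + 3 = hour 23.
Signage placement waits on seating layout (finishes hour 23, plus 1-hour gap → hour 24), so it starts at hour 24 and finishes at 24 + 6 = hour 30.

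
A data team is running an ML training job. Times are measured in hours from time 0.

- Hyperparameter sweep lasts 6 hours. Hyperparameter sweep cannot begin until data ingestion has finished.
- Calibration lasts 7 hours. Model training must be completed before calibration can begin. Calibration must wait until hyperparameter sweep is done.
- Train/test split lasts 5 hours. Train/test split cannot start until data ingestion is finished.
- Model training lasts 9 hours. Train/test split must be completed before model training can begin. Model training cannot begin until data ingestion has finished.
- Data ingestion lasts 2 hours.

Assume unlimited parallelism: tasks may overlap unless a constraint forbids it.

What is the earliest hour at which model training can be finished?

Data ingestion has no prerequisites, so it starts at hour 0 and finishes at hour 2.
After data ingestion (finishes hour 2), train/test split can start at hour 2 and finishes at hour 7.
Model training has to wait for train/test split (finishes hour 7); data ingestion (finishes hour 2). The latest of these is hour 7, so model training runs hour 7 to 7 + 9 = hour 16.

16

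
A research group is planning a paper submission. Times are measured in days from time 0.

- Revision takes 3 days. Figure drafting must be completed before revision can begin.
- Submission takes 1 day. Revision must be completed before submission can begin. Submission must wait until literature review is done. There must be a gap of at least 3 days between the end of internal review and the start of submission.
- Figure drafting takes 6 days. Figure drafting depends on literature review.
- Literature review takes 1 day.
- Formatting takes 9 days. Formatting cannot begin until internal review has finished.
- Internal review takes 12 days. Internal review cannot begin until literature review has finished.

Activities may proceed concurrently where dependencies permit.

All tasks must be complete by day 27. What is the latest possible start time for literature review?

To finish by day 27, submission (duration 1) must start no later than day 26.
Revision must finish before submission (must start by day 26). With a 3-day duration, revision must start by 26 − 3 = day 23.
Figure drafting has to be done before revision (must start by day 23). That means finishing by day 23, i.e. starting by 23 − 6 = day 17.
Formatting has no dependents, so it just needs to finish by day 27. Starting by 27 − 9 = day 18 achieves that.
Internal review must finish in time for formatting (must start by day 18); submission (must start by day 26, minus 3-day gap → day 23). The tightest is day 18, so internal review must start by 18 − 12 = day 6.
Literature review must finish in time for figure drafting (must start by day 17); internal review (must start by day 6); submission (must start by day 26). The tightest is day 6, so literature review must start by 6 − 1 = day 5.

5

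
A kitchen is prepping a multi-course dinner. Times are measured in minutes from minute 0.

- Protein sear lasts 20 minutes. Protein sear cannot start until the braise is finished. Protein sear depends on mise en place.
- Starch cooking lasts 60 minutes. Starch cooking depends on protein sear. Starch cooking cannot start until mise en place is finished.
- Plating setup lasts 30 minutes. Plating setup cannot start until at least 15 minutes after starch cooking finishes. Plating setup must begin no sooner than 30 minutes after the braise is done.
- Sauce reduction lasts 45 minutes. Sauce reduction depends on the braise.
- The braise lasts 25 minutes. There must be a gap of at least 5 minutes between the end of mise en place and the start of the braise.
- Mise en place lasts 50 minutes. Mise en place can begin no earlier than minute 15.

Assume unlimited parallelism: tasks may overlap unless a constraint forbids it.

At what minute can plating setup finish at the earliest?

Mise en place waits on its own release at minute 15, so it starts at minute 15 and finishes at 15 + 50 = minute 65.
The braise waits on mise en place (finishes minute 65, plus 5-minute gap → minute 70), so it starts at minute 70 and finishes at 70 + 25 = minute 95.
Protein sear cannot start until the braise (finishes minute 95); mise en place (finishes minute 65). The controlling bound is minute 95, so protein sear finishes at 95 + 20 = minute 115.
Starch cooking has to wait for protein sear (finishes minute 115); mise en place (finishes minute 65). The latest of these is minute 115, so starch cooking runs minute 115 to 115 + 60 = minute 175.
Plating setup needs all of starch cooking (finishes minute 175, plus 15-minute gap → minute 190); the braise (finishes minute 95, plus 30-minute gap → minute 125). That puts its earliest start at minute 190; it finishes at 190 + 30 = minute 220.

220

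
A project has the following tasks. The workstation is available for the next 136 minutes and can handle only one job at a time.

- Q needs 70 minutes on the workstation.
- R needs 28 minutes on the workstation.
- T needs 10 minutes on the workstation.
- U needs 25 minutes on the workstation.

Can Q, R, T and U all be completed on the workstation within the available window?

Yes

Running back to back, the jobs need 70 + 28 + 10 + 25 = 133 minutes on the workstation.
Since 133 ≤ 136, they fit within the window.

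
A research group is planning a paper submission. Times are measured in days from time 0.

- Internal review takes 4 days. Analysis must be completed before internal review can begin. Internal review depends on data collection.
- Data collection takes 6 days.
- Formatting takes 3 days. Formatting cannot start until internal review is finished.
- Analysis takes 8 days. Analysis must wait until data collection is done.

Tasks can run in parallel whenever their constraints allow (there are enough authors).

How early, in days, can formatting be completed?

Data collection can start immediately at day 0; it finishes at day 6.
Analysis waits on data collection (finishes day 6), so it starts at day 6 and finishes at 6 + 8 = day 14.
Internal review needs all of analysis (finishes day 14); data collection (finishes day 6). That puts its earliest start at day 14; it finishes at 14 + 4 = day 18.
Formatting cannot begin until internal review (finishes day 18). It runs from day 18 to 18 + 3 = day 21.

21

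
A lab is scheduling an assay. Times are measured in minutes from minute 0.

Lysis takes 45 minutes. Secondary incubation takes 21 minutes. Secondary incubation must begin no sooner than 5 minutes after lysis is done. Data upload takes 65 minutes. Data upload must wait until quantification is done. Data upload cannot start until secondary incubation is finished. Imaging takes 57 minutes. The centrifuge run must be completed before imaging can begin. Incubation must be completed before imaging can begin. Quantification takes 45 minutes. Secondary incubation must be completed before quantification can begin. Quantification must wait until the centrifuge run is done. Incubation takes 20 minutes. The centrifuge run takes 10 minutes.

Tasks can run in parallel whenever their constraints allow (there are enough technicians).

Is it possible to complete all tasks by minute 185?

The centrifuge run has no prerequisites, so it starts at minute 0 and finishes at minute 10.
Incubation has no prerequisites, so it starts at minute 0 and finishes at minute 20.
Imaging needs all of the centrifuge run (finishes minute 10); incubation (finishes minute 20). That puts its earliest start at minute 20; it finishes at 20 + 57 = minute 77.
Lysis has no prerequisites, so it starts at minute 0 and finishes at minute 45.
After lysis (finishes minute 45, plus 5-minute gap → minute 50), secondary incubation can start at minute 50 and finishes at minute 71.
Quantification has to wait for secondary incubation (finishes minute 71); the centrifuge run (finishes minute 10). The latest of these is minute 71, so quantification runs minute 71 to 71 + 45 = minute 116.
Data upload needs all of quantification (finishes minute 116); secondary incubation (finishes minute 71). That puts its earliest start at minute 116; it finishes at 116 + 65 = minute 181.
Every task is finished by minute 181, which is no later than the deadline of 185, so the schedule is feasible.

Yes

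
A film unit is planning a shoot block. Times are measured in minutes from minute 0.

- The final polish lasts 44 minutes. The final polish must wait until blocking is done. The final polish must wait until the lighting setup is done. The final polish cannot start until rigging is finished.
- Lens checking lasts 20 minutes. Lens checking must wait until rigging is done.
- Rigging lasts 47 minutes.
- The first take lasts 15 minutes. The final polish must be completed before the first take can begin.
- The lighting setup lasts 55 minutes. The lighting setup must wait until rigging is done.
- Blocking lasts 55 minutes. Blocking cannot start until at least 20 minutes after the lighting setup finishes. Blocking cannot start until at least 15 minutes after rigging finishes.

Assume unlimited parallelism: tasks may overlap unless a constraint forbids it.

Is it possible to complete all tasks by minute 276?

Rigging has no prerequisites, so it starts at minute 0 and finishes at minute 47.
Lens checking waits on rigging (finishes minute 47), so it starts at minute 47 and finishes at 47 + 20 = minute 67.
The lighting setup cannot begin until rigging (finishes minute 47). It runs from minute 47 to 47 + 55 = minute 102.
Blocking needs all of the lighting setup (finishes minute 102, plus 20-minute gap → minute 122); rigging (finishes minute 47, plus 15-minute gap → minute 62). That puts its earliest start at minute 122; it finishes at 122 + 55 = minute 177.
For the final polish: blocking (finishes minute 177); the lighting setup (finishes minute 102); rigging (finishes minute 47). Taking the maximum gives a start of minute 177, and it finishes at 177 + 44 = minute 221.
After the final polish (finishes minute 221), the first take can start at minute 221 and finishes at minute 236.
Every task is finished by minute 236, which is no later than the deadline of 276, so the schedule is feasible.

Yes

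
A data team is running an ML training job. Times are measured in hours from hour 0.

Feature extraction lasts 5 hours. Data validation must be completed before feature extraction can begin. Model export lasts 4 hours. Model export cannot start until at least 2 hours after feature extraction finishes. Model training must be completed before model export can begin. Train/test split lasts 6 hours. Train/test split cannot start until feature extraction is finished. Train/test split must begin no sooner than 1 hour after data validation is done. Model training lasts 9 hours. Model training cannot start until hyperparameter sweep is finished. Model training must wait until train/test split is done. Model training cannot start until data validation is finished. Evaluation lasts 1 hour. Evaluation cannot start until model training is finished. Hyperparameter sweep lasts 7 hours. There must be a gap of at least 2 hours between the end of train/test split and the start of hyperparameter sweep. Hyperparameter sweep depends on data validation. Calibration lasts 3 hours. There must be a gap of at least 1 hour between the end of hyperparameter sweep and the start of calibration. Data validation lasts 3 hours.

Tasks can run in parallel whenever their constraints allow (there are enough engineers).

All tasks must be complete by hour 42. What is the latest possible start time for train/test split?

14

Evaluation must finish by hour 42; it takes 1 hour, so it must start by 42 − 1 = hour 41.
Nothing follows model export; the deadline of hour 42 is its only limit. It must start by 42 − 4 = hour 38.
Model training feeds evaluation (must start by hour 41); model export (must start by hour 38). Taking the minimum, model training must finish by hour 38 and start by 38 − 9 = hour 29.
Nothing follows calibration; the deadline of hour 42 is its only limit. It must start by 42 − 3 = hour 39.
Hyperparameter sweep must finish in time for model training (must start by hour 29); calibration (must start by hour 39, minus 1-hour gap → hour 38). The tightest is hour 29, so hyperparameter sweep must start by 29 − 7 = hour 22.
Train/test split has several dependents: hyperparameter sweep (must start by hour 22, minus 2-hour gap → hour 20); model training (must start by hour 29). The earliest of those limits is hour 20, so train/test split must start by 20 − 6 = hour 14.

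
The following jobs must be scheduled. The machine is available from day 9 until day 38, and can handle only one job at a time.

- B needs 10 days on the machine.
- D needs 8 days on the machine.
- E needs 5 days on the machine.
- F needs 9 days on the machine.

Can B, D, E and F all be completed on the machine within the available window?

No

The machine window is 38 − 9 = 29 days.
Running back to back, the jobs need 10 + 8 + 5 + 9 = 32 days on the machine.
Since 32 > 29, they cannot all fit.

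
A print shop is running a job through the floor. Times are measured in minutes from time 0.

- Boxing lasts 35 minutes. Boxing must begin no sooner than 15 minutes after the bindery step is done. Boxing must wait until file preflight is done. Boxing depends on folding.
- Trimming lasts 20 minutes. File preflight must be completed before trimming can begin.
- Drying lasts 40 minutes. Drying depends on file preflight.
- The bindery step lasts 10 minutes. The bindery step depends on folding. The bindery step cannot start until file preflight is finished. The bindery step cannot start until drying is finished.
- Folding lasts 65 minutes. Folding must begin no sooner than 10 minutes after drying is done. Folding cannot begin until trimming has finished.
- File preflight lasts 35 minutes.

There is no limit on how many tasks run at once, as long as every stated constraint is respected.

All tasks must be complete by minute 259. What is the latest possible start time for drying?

84

To finish by minute 259, boxing (duration 35) must start no later than minute 224.
The bindery step must finish before boxing (must start by minute 224, minus 15-minute gap → minute 209). With a 10-minute duration, the bindery step must start by 209 − 10 = minute 199.
Folding has several dependents: the bindery step (must start by minute 199); boxing (must start by minute 224). The earliest of those limits is minute 199, so folding must start by 199 − 65 = minute 134.
Drying must finish in time for folding (must start by minute 134, minus 10-minute gap → minute 124); the bindery step (must start by minute 199). The tightest is minute 124, so drying must start by 124 − 40 = minute 84.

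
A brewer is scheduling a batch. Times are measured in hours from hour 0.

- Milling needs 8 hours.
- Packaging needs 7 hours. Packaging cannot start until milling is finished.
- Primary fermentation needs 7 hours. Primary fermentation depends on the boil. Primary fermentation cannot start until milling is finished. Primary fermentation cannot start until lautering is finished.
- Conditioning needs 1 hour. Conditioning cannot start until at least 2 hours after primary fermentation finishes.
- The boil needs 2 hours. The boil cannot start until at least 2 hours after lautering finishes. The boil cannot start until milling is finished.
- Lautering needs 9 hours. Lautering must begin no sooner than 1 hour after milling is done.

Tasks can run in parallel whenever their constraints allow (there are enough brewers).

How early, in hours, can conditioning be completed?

Milling can start immediately at hour 0; it finishes at hour 8.
Lautering waits on milling (finishes hour 8, plus 1-hour gap → hour 9), so it starts at hour 9 and finishes at 9 + 9 = hour 18.
The boil has to wait for lautering (finishes hour 18, plus 2-hour gap → hour 20); milling (finishes hour 8). The latest of these is hour 20, so the boil runs hour 20 to 20 + 2 = hour 22.
Primary fermentation has to wait for the boil (finishes hour 22); milling (finishes hour 8); lautering (finishes hour 18). The latest of these is hour 22, so primary fermentation runs hour 22 to 22 + 7 = hour 29.
After primary fermentation (finishes hour 29, plus 2-hour gap → hour 31), conditioning can start at hour 31 and finishes at hour 32.

32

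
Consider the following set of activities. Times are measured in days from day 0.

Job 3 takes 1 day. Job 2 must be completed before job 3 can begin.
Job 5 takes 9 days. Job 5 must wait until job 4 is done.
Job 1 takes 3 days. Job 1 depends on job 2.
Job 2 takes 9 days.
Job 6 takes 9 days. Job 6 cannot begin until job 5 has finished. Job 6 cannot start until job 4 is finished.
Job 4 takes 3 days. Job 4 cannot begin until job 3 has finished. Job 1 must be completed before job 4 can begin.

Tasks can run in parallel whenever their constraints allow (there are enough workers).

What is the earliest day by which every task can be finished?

33

Nothing blocks job 2, so it runs from day 0 to day 9.
Job 3 waits on job 2 (finishes day 9), so it starts at day 9 and finishes at 9 + 1 = day 10.
Job 1 cannot begin until job 2 (finishes day 9). It runs from day 9 to 9 + 3 = day 12.
Job 4 cannot start until job 3 (finishes day 10); job 1 (finishes day 12). The controlling bound is day 12, so job 4 finishes at 12 + 3 = day 15.
Job 5 cannot begin until job 4 (finishes day 15). It runs from day 15 to 15 + 9 = day 24.
Job 6 has to wait for job 5 (finishes day 24); job 4 (finishes day 15). The latest of these is day 24, so job 6 runs day 24 to 24 + 9 = day 33.
All tasks are finished once the last one completes. Finish times: Job 1 at 12, Job 2 at 9, Job 3 at 10, Job 4 at 15, Job 5 at 24, Job 6 at 33. The latest is day 33.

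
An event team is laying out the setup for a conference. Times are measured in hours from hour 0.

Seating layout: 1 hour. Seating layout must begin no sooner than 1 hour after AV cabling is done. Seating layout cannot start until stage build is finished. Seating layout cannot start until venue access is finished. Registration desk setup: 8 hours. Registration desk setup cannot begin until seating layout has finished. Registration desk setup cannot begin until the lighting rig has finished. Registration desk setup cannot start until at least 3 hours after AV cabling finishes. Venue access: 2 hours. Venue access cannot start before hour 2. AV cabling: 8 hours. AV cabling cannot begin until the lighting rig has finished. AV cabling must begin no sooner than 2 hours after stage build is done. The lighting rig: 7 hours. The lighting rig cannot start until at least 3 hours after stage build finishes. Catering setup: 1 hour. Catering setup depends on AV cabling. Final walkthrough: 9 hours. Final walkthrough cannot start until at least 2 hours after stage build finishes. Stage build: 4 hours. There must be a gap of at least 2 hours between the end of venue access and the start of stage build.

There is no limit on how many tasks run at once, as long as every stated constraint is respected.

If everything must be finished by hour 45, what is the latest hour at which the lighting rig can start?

19

To finish by hour 45, registration desk setup (duration 8) must start no later than hour 37.
Seating layout has to be done before registration desk setup (must start by hour 37). That means finishing by hour 37, i.e. starting by 37 − 1 = hour 36.
Catering setup must finish by hour 45; it takes 1 hour, so it must start by 45 − 1 = hour 44.
AV cabling must finish in time for seating layout (must start by hour 36, minus 1-hour gap → hour 35); registration desk setup (must start by hour 37, minus 3-hour gap → hour 34); catering setup (must start by hour 44). The tightest is hour 34, so AV cabling must start by 34 − 8 = hour 26.
The lighting rig has several dependents: AV cabling (must start by hour 26); registration desk setup (must start by hour 37). The earliest of those limits is hour 26, so the lighting rig must start by 26 − 7 = hour 19.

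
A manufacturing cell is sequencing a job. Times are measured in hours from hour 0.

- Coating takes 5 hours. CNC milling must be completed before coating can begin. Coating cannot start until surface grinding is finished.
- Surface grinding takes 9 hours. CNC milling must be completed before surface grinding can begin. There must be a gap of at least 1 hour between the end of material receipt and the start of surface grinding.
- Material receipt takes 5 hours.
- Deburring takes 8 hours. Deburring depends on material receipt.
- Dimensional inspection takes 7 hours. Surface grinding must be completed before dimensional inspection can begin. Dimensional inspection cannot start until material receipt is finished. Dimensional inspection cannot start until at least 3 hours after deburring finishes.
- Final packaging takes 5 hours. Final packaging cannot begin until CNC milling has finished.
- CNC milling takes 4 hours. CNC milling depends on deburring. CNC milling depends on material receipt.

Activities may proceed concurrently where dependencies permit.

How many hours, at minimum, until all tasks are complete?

Material receipt can start immediately at hour 0; it finishes at hour 5.
Deburring cannot begin until material receipt (finishes hour 5). It runs from hour 5 to 5 + 8 = hour 13.
CNC milling has to wait for deburring (finishes hour 13); material receipt (finishes hour 5). The latest of these is hour 13, so CNC milling runs hour 13 to 13 + 4 = hour 17.
After CNC milling (finishes hour 17), final packaging can start at hour 17 and finishes at hour 22.
For surface grinding: CNC milling (finishes hour 17); material receipt (finishes hour 5, plus 1-hour gap → hour 6). Taking the maximum gives a start of hour 17, and it finishes at 17 + 9 = hour 26.
Coating has to wait for CNC milling (finishes hour 17); surface grinding (finishes hour 26). The latest of these is hour 26, so coating runs hour 26 to 26 + 5 = hour 31.
Dimensional inspection cannot start until surface grinding (finishes hour 26); material receipt (finishes hour 5); deburring (finishes hour 13, plus 3-hour gap → hour 16). The controlling bound is hour 26, so dimensional inspection finishes at 26 + 7 = hour 33.
All tasks are finished once the last one completes. Finish times: Material receipt at 5, Deburring at 13, CNC milling at 17, Surface grinding at 26, Dimensional inspection at 33, Coating at 31, Final packaging at 22. The latest is hour 33.

33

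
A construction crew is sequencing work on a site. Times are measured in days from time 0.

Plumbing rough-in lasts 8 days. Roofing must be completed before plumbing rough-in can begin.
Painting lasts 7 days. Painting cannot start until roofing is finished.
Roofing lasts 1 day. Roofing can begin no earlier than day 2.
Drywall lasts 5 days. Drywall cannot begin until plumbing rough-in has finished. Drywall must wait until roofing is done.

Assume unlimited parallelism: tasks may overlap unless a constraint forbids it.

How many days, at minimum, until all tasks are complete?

Roofing cannot begin until its own release at day 2. It runs from day 2 to 2 + 1 = day 3.
After roofing (finishes day 3), painting can start at day 3 and finishes at day 10.
Plumbing rough-in waits on roofing (finishes day 3), so it starts at day 3 and finishes at 3 + 8 = day 11.
Drywall cannot start until plumbing rough-in (finishes day 11); roofing (finishes day 3). The controlling bound is day 11, so drywall finishes at 11 + 5 = day 16.
All tasks are finished once the last one completes. Finish times: Roofing at 3, Plumbing rough-in at 11, Drywall at 16, Painting at 10. The latest is day 16.

16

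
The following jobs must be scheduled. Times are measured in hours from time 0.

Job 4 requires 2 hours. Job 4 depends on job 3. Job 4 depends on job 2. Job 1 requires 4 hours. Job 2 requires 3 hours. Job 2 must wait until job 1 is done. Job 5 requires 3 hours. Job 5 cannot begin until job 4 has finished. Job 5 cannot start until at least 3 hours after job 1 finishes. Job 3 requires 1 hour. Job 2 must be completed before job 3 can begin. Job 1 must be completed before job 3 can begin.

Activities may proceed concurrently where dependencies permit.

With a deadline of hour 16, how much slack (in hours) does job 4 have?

3

Job 1 has no prerequisites, so it starts at hour 0 and finishes at hour 4.
Job 2 waits on job 1 (finishes hour 4), so it starts at hour 4 and finishes at 4 + 3 = hour 7.
Job 3 has to wait for job 2 (finishes hour 7); job 1 (finishes hour 4). The latest of these is hour 7, so job 3 runs hour 7 to 7 + 1 = hour 8.
Job 4 needs all of job 3 (finishes hour 8); job 2 (finishes hour 7). That puts its earliest start at hour 8; it finishes at 8 + 2 = hour 10.

Working backward from the deadline:
Nothing follows job 5; the deadline of hour 16 is its only limit. It must start by 16 − 3 = hour 13.
Job 4 must finish before job 5 (must start by hour 13). With a 2-hour duration, job 4 must start by 13 − 2 = hour 11.
So job 4 can start as early as hour 8 and as late as hour 11, giving 11 − 8 = 3 hours of slack.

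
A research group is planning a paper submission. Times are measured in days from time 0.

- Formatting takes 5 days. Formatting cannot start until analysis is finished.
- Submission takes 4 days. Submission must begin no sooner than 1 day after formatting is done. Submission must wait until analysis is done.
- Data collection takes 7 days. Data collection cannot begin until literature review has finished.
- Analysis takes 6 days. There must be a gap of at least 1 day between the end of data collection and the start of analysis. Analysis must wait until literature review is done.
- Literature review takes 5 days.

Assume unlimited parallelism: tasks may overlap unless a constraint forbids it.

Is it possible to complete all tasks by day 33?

Yes

Literature review has no prerequisites, so it starts at day 0 and finishes at day 5.
Data collection cannot begin until literature review (finishes day 5). It runs from day 5 to 5 + 7 = day 12.
Analysis cannot start until data collection (finishes day 12, plus 1-day gap → day 13); literature review (finishes day 5). The controlling bound is day 13, so analysis finishes at 13 + 6 = day 19.
After analysis (finishes day 19), formatting can start at day 19 and finishes at day 24.
Submission has to wait for formatting (finishes day 24, plus 1-day gap → day 25); analysis (finishes day 19). The latest of these is day 25, so submission runs day 25 to 25 + 4 = day 29.
Every task is finished by day 29, which is no later than the deadline of 33, so the schedule is feasible.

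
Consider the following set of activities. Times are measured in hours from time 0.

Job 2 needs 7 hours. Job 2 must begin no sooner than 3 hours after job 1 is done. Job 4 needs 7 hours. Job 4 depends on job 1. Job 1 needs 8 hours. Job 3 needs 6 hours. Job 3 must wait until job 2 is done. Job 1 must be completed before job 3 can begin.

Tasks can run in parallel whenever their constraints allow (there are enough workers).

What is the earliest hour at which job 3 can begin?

Job 1 can start immediately at hour 0; it finishes at hour 8.
Job 2 cannot begin until job 1 (finishes hour 8, plus 3-hour gap → hour 11). It runs from hour 11 to 11 + 7 = hour 18.
Job 3 waits on job 2 (finishes hour 18); job 1 (finishes hour 8). The latest of these is hour 18, which is the earliest job 3 can start.

18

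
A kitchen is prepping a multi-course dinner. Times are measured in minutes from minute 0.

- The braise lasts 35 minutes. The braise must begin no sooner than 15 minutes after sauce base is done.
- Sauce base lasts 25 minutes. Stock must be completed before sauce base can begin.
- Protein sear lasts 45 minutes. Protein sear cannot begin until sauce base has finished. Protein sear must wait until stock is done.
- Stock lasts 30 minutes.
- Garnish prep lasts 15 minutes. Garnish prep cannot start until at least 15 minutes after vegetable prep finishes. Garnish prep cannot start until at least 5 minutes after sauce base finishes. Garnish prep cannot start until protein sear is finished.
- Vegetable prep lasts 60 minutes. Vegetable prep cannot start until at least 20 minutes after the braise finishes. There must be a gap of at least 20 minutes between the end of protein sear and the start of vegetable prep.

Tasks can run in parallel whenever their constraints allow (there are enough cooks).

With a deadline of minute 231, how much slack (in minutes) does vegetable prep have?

Nothing blocks stock, so it runs from minute 0 to minute 30.
Sauce base cannot begin until stock (finishes minute 30). It runs from minute 30 to 30 + 25 = minute 55.
Protein sear needs all of sauce base (finishes minute 55); stock (finishes minute 30). That puts its earliest start at minute 55; it finishes at 55 + 45 = minute 100.
After sauce base (finishes minute 55, plus 15-minute gap → minute 70), the braise can start at minute 70 and finishes at minute 105.
Vegetable prep has to wait for the braise (finishes minute 105, plus 20-minute gap → minute 125); protein sear (finishes minute 100, plus 20-minute gap → minute 120). The latest of these is minute 125, so vegetable prep runs minute 125 to 125 + 60 = minute 185.

Working backward from the deadline:
Garnish prep has no dependents, so it just needs to finish by minute 231. Starting by 231 − 15 = minute 216 achieves that.
Vegetable prep has to be done before garnish prep (must start by minute 216, minus 15-minute gap → minute 201). That means finishing by minute 201, i.e. starting by 201 − 60 = minute 141.
So vegetable prep can start as early as minute 125 and as late as minute 141, giving 141 − 125 = 16 minutes of slack.

16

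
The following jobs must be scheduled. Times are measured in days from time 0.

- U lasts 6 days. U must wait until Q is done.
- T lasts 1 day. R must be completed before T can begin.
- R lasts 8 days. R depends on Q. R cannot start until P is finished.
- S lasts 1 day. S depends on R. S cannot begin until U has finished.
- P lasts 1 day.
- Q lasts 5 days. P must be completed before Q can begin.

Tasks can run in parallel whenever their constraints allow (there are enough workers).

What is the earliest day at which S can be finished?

15

Nothing blocks P, so it runs from day 0 to day 1.
Q cannot begin until P (finishes day 1). It runs from day 1 to 1 + 5 = day 6.
After Q (finishes day 6), U can start at day 6 and finishes at day 12.
R has to wait for Q (finishes day 6); P (finishes day 1). The latest of these is day 6, so R runs day 6 to 6 + 8 = day 14.
S needs all of R (finishes day 14); U (finishes day 12). That puts its earliest start at day 14; it finishes at 14 + 1 = day 15.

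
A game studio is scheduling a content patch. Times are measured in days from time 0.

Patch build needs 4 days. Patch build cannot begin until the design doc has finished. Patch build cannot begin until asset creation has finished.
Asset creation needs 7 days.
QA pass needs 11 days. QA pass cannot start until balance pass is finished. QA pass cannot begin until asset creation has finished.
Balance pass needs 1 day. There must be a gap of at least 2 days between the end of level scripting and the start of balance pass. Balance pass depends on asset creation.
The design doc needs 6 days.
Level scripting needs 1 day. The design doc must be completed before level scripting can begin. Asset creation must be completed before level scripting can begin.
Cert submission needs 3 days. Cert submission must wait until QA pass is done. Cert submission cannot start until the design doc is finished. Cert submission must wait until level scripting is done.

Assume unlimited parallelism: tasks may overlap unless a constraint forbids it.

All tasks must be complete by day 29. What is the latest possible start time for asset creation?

Cert submission must finish by day 29; it takes 3 days, so it must start by 29 − 3 = day 26.
Since cert submission (must start by day 26) depends on it, QA pass must finish by day 26. Backing off its 11-day duration gives a latest start of day 15.
Balance pass feeds into QA pass (must start by day 15); so balance pass must finish by day 15 and therefore start by day 14.
Level scripting feeds balance pass (must start by day 14, minus 2-day gap → day 12); cert submission (must start by day 26). Taking the minimum, level scripting must finish by day 12 and start by 12 − 1 = day 11.
Patch build must finish by day 29; it takes 4 days, so it must start by 29 − 4 = day 25.
Asset creation feeds level scripting (must start by day 11); balance pass (must start by day 14); QA pass (must start by day 15); patch build (must start by day 25). Taking the minimum, asset creation must finish by day 11 and start by 11 − 7 = day 4.

4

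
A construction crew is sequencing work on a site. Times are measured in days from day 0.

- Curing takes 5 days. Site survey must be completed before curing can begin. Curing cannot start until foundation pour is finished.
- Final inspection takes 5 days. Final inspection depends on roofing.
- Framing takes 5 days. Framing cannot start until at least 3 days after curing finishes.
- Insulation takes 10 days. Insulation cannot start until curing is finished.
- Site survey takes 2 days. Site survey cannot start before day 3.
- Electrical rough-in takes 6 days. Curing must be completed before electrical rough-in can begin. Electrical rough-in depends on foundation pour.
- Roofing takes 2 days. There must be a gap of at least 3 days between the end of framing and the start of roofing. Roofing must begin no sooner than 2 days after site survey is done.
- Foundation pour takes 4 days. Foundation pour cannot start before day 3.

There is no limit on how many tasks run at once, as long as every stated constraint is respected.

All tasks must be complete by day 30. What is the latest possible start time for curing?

Final inspection has no dependents, so it just needs to finish by day 30. Starting by 30 − 5 = day 25 achieves that.
Roofing has to be done before final inspection (must start by day 25). That means finishing by day 25, i.e. starting by 25 − 2 = day 23.
Since roofing (must start by day 23, minus 3-day gap → day 20) depends on it, framing must finish by day 20. Backing off its 5-day duration gives a latest start of day 15.
Electrical rough-in must finish by day 30; it takes 6 days, so it must start by 30 − 6 = day 24.
Nothing follows insulation; the deadline of day 30 is its only limit. It must start by 30 − 10 = day 20.
Curing feeds framing (must start by day 15, minus 3-day gap → day 12); electrical rough-in (must start by day 24); insulation (must start by day 20). Taking the minimum, curing must finish by day 12 and start by 12 − 5 = day 7.

7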